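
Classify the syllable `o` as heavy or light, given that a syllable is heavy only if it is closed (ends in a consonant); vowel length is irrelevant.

light

`o`: short vowel, open (no coda). Open (no coda) → light.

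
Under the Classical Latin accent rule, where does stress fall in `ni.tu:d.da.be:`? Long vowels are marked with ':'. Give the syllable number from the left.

Classical Latin: stress the penult if heavy (long vowel or closed), else the antepenult.
Weights: 2 tu:d H, 3 da L, 4 be: H.
The penult (syllable 3, da) is light, so stress falls on the antepenult (syllable 2, tu:d).
Stress on syllable 2: ni.ˈtu:d.da.be:.

2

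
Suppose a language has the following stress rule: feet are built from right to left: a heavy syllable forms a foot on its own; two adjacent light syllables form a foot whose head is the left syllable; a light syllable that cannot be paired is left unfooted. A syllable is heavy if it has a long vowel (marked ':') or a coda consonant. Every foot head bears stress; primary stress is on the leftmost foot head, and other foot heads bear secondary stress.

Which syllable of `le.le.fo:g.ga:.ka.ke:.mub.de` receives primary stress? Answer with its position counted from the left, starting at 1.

Weights: 1 le L, 2 le L, 3 fo:g H, 4 ga: H, 5 ka L, 6 ke: H, 7 mub H, 8 de L.
Parse right to left (heavy = foot alone; LL = one foot; stranded L unfooted): (ˈle.le) (ˈfo:g) (ˈga:) ka (ˈke:) (ˈmub) de.
Foot heads: 1, 3, 4, 6, 7.
Primary stress on the leftmost head = syllable 1.
Primary stress: syllable 1 → ˈle.le.fo:g.ga:.ka.ke:.mub.de.

1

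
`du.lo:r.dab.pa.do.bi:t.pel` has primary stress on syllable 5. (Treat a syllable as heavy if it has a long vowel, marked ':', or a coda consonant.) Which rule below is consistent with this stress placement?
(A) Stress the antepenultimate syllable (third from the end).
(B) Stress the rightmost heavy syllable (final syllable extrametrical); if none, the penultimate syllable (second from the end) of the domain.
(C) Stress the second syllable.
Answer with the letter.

Rule A → syllable 5 ✓.
Rule B → syllable 6 (observed: 5).
Rule C → syllable 2 (observed: 5).

A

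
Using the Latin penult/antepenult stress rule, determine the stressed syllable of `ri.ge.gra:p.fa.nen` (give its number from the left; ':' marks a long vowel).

Classical Latin: stress the penult if heavy (long vowel or closed), else the antepenult.
Weights: 3 gra:p H, 4 fa L, 5 nen H.
The penult (syllable 4, fa) is light, so stress falls on the antepenult (syllable 3, gra:p).
Stress on syllable 3: ri.ge.ˈgra:p.fa.nen.

3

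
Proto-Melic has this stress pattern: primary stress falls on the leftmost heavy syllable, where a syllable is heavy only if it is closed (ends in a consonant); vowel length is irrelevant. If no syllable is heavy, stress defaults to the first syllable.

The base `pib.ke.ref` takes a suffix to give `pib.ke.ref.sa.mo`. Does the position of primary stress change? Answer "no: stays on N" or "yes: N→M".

Base `pib.ke.ref` (3 syllables):
  Weights: 1 pib H, 2 ke L, 3 ref H.
  Heavy syllables in the domain: 1, 3. The leftmost is syllable 1 (pib).
  → primary stress on syllable 1.
Suffixed `pib.ke.ref.sa.mo` (5 syllables):
  Weights: 1 pib H, 2 ke L, 3 ref H, 4 sa L, 5 mo L.
  Heavy syllables in the domain: 1, 3. The leftmost is syllable 1 (pib).
  → primary stress on syllable 1.

no: stays on 1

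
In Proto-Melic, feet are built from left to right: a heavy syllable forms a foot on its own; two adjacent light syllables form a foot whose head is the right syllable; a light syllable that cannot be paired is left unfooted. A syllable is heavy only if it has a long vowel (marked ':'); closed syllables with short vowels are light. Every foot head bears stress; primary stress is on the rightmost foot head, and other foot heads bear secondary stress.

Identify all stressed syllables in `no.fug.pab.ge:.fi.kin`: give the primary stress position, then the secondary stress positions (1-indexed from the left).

Weights: 1 no L, 2 fug L, 3 pab L, 4 ge: H, 5 fi L, 6 kin L.
Parse left to right (heavy = foot alone; LL = one foot; stranded L unfooted): (no.ˈfug) pab (ˈge:) (fi.ˈkin).
Foot heads: 2, 4, 6.
Primary stress on the rightmost head = syllable 6.
Secondary stress on 2, 4: no.ˌfug.pab.ˌge:.fi.ˈkin.

primary 6, secondary 2, 4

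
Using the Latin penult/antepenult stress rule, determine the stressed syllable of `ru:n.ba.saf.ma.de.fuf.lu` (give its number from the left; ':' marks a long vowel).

Classical Latin: stress the penult if heavy (long vowel or closed), else the antepenult.
Weights: 5 de L, 6 fuf H, 7 lu L.
The penult (syllable 6, fuf) is heavy, so it takes stress.
Stress on syllable 6: ru:n.ba.saf.ma.de.ˈfuf.lu.

6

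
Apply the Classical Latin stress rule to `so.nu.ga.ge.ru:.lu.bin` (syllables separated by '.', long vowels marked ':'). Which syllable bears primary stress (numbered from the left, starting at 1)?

5

Classical Latin: stress the penult if heavy (long vowel or closed), else the antepenult.
Weights: 5 ru: H, 6 lu L, 7 bin H.
The penult (syllable 6, lu) is light, so stress falls on the antepenult (syllable 5, ru:).
Stress on syllable 5: so.nu.ga.ge.ˈru:.lu.bin.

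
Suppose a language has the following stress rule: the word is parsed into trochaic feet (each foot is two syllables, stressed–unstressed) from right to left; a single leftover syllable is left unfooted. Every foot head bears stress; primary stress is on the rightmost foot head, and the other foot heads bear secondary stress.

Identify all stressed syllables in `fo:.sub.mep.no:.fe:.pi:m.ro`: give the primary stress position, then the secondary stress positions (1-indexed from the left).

Parse right to left into trochaic (ˈσσ) feet: fo: (ˈsub.mep) (ˈno:.fe:) (ˈpi:m.ro). Syllable 1 is left unfooted.
Foot heads (stressed positions): 2, 4, 6.
End Rule Rightmost: primary stress on the rightmost head = syllable 6.
Secondary stress on 2, 4: fo:.ˌsub.mep.ˌno:.fe:.ˈpi:m.ro.

primary 6, secondary 2, 4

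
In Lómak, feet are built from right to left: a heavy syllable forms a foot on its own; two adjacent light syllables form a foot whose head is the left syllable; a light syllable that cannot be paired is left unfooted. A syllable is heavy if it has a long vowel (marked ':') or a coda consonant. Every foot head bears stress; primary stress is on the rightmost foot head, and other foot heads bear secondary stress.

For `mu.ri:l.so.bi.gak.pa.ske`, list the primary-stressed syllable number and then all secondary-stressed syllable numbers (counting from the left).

primary 6, secondary 2, 3, 5

Weights: 1 mu L, 2 ri:l H, 3 so L, 4 bi L, 5 gak H, 6 pa L, 7 ske L.
Parse right to left (heavy = foot alone; LL = one foot; stranded L unfooted): mu (ˈri:l) (ˈso.bi) (ˈgak) (ˈpa.ske).
Foot heads: 2, 3, 5, 6.
Primary stress on the rightmost head = syllable 6.
Secondary stress on 2, 3, 5: mu.ˌri:l.ˌso.bi.ˌgak.ˈpa.ske.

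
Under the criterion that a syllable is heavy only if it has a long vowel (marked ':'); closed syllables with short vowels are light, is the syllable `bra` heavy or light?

`bra`: short vowel, open (no coda). Short vowel → light.

light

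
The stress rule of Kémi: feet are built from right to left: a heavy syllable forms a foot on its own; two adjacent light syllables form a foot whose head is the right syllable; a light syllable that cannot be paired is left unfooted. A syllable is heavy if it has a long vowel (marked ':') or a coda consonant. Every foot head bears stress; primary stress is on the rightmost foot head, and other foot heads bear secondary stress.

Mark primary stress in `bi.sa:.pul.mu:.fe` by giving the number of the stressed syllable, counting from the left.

Weights: 1 bi L, 2 sa: H, 3 pul H, 4 mu: H, 5 fe L.
Parse right to left (heavy = foot alone; LL = one foot; stranded L unfooted): bi (ˈsa:) (ˈpul) (ˈmu:) fe.
Foot heads: 2, 3, 4.
Primary stress on the rightmost head = syllable 4.
Primary stress: syllable 4 → bi.sa:.pul.ˈmu:.fe.

4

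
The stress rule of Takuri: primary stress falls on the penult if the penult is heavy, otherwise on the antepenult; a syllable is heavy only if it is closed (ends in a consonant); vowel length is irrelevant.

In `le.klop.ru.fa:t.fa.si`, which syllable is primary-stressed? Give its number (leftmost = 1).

4

Weights: 4 fa:t H, 5 fa L, 6 si L.
The penult (syllable 5, fa) is light, so stress falls on the antepenult (syllable 4, fa:t).
Primary stress: syllable 4 → le.klop.ru.ˈfa:t.fa.si.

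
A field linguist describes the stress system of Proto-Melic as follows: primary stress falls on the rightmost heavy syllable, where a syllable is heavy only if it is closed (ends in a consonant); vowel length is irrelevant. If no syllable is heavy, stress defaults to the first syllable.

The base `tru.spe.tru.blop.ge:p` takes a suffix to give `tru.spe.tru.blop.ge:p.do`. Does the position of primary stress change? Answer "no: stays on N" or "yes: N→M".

Base `tru.spe.tru.blop.ge:p` (5 syllables):
  Weights: 1 tru L, 2 spe L, 3 tru L, 4 blop H, 5 ge:p H.
  Heavy syllables in the domain: 4, 5. The rightmost is syllable 5 (ge:p).
  → primary stress on syllable 5.
Suffixed `tru.spe.tru.blop.ge:p.do` (6 syllables):
  Weights: 1 tru L, 2 spe L, 3 tru L, 4 blop H, 5 ge:p H, 6 do L.
  Heavy syllables in the domain: 4, 5. The rightmost is syllable 5 (ge:p).
  → primary stress on syllable 5.

no: stays on 5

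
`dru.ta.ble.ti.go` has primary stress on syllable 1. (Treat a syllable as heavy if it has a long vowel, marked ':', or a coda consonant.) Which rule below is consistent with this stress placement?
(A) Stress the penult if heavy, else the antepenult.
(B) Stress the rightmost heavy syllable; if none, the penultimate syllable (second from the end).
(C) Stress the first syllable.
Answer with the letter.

Rule A → syllable 3 (observed: 1).
Rule B → syllable 4 (observed: 1).
Rule C → syllable 1 ✓.

C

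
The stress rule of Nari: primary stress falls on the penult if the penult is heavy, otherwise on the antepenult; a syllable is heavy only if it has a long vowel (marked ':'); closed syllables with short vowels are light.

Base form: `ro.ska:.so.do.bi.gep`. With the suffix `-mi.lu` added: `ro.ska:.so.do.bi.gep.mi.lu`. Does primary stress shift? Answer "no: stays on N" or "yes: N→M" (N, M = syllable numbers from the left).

yes: 4→6

Base `ro.ska:.so.do.bi.gep` (6 syllables):
  Weights: 4 do L, 5 bi L, 6 gep L.
  The penult (syllable 5, bi) is light, so stress falls on the antepenult (syllable 4, do).
  → primary stress on syllable 4.
Suffixed `ro.ska:.so.do.bi.gep.mi.lu` (8 syllables):
  Weights: 6 gep L, 7 mi L, 8 lu L.
  The penult (syllable 7, mi) is light, so stress falls on the antepenult (syllable 6, gep).
  → primary stress on syllable 6.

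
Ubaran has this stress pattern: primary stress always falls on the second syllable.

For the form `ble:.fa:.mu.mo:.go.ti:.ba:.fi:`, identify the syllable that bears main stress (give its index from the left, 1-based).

2

The word has 8 syllables; the second syllable is syllable 2 (fa:).
Primary stress: syllable 2 → ble:.ˈfa:.mu.mo:.go.ti:.ba:.fi:.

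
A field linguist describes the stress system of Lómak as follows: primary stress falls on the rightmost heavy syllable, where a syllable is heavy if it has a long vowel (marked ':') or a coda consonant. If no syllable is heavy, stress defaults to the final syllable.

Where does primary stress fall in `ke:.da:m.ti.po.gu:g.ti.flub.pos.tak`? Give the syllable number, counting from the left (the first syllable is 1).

Weights: 1 ke: H, 2 da:m H, 3 ti L, 4 po L, 5 gu:g H, 6 ti L, 7 flub H, 8 pos H, 9 tak H.
Heavy syllables in the domain: 1, 2, 5, 7, 8, 9. The rightmost is syllable 9 (tak).
Primary stress: syllable 9 → ke:.da:m.ti.po.gu:g.ti.flub.pos.ˈtak.

9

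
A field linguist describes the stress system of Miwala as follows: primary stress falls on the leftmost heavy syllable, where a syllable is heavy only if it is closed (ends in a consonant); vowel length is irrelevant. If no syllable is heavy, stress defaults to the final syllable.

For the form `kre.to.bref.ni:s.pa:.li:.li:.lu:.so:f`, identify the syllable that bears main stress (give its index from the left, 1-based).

3

Weights: 1 kre L, 2 to L, 3 bref H, 4 ni:s H, 5 pa: L, 6 li: L, 7 li: L, 8 lu: L, 9 so:f H.
Heavy syllables in the domain: 3, 4, 9. The leftmost is syllable 3 (bref).
Primary stress: syllable 3 → kre.to.ˈbref.ni:s.pa:.li:.li:.lu:.so:f.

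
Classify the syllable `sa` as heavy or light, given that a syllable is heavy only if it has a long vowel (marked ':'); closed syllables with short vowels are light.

`sa`: short vowel, open (no coda). Short vowel → light.

light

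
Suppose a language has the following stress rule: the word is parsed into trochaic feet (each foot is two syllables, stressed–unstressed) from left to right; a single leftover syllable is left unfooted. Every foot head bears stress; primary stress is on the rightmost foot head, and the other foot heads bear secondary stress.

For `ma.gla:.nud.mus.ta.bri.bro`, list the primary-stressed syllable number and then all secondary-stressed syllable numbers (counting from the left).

Parse left to right into trochaic (ˈσσ) feet: (ˈma.gla:) (ˈnud.mus) (ˈta.bri) bro. Syllable 7 is left unfooted.
Foot heads (stressed positions): 1, 3, 5.
End Rule Rightmost: primary stress on the rightmost head = syllable 5.
Secondary stress on 1, 3: ˌma.gla:.ˌnud.mus.ˈta.bri.bro.

primary 5, secondary 1, 3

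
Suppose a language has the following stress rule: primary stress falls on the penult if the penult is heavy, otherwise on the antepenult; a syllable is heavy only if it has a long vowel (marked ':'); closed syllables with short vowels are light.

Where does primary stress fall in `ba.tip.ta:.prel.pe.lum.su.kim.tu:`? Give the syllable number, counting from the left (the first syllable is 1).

7

Weights: 7 su L, 8 kim L, 9 tu: H.
The penult (syllable 8, kim) is light, so stress falls on the antepenult (syllable 7, su).
Primary stress: syllable 7 → ba.tip.ta:.prel.pe.lum.ˈsu.kim.tu:.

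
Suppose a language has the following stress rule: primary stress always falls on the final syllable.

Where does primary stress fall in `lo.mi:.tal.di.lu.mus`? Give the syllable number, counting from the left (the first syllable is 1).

6

The word has 6 syllables; the final syllable is syllable 6 (mus).
Primary stress: syllable 6 → lo.mi:.tal.di.lu.ˈmus.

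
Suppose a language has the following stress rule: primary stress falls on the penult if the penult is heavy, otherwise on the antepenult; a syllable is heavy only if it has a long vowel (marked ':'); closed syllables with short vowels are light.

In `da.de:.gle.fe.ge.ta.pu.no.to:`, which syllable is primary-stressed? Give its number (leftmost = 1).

7

Weights: 7 pu L, 8 no L, 9 to: H.
The penult (syllable 8, no) is light, so stress falls on the antepenult (syllable 7, pu).
Primary stress: syllable 7 → da.de:.gle.fe.ge.ta.ˈpu.no.to:.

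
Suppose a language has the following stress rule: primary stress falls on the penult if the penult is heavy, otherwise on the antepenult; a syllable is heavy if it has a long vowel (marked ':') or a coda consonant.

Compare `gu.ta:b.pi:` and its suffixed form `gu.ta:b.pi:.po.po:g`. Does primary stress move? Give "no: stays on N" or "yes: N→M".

Base `gu.ta:b.pi:` (3 syllables):
  Weights: 1 gu L, 2 ta:b H, 3 pi: H.
  The penult (syllable 2, ta:b) is heavy, so it takes stress.
  → primary stress on syllable 2.
Suffixed `gu.ta:b.pi:.po.po:g` (5 syllables):
  Weights: 3 pi: H, 4 po L, 5 po:g H.
  The penult (syllable 4, po) is light, so stress falls on the antepenult (syllable 3, pi:).
  → primary stress on syllable 3.

yes: 2→3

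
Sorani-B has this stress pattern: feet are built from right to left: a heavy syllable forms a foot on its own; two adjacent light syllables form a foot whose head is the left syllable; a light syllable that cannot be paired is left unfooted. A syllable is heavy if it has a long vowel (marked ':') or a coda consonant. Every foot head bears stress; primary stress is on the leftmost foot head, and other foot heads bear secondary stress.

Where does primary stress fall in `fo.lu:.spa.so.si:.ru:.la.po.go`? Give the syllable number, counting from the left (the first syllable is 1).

2

Weights: 1 fo L, 2 lu: H, 3 spa L, 4 so L, 5 si: H, 6 ru: H, 7 la L, 8 po L, 9 go L.
Parse right to left (heavy = foot alone; LL = one foot; stranded L unfooted): fo (ˈlu:) (ˈspa.so) (ˈsi:) (ˈru:) la (ˈpo.go).
Foot heads: 2, 3, 5, 6, 8.
Primary stress on the leftmost head = syllable 2.
Primary stress: syllable 2 → fo.ˈlu:.spa.so.si:.ru:.la.po.go.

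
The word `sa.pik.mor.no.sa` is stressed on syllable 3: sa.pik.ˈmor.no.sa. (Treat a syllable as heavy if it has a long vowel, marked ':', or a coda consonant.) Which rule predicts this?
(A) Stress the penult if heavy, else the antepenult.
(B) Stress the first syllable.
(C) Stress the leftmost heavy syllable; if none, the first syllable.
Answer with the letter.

Rule A → syllable 3 ✓.
Rule B → syllable 1 (observed: 3).
Rule C → syllable 2 (observed: 3).

A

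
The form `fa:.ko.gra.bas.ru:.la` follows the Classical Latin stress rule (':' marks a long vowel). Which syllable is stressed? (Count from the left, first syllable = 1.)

Classical Latin: stress the penult if heavy (long vowel or closed), else the antepenult.
Weights: 4 bas H, 5 ru: H, 6 la L.
The penult (syllable 5, ru:) is heavy, so it takes stress.
Stress on syllable 5: fa:.ko.gra.bas.ˈru:.la.

5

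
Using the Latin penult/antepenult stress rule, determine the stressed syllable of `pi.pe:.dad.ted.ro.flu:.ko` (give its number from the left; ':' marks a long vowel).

6

Classical Latin: stress the penult if heavy (long vowel or closed), else the antepenult.
Weights: 5 ro L, 6 flu: H, 7 ko L.
The penult (syllable 6, flu:) is heavy, so it takes stress.
Stress on syllable 6: pi.pe:.dad.ted.ro.ˈflu:.ko.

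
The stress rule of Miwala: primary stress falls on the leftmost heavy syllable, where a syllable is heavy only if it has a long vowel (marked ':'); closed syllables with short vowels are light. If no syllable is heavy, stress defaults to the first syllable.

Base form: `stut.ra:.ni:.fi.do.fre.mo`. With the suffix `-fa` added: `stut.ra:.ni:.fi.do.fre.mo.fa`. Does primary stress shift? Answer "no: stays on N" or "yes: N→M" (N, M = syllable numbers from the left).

Base `stut.ra:.ni:.fi.do.fre.mo` (7 syllables):
  Weights: 1 stut L, 2 ra: H, 3 ni: H, 4 fi L, 5 do L, 6 fre L, 7 mo L.
  Heavy syllables in the domain: 2, 3. The leftmost is syllable 2 (ra:).
  → primary stress on syllable 2.
Suffixed `stut.ra:.ni:.fi.do.fre.mo.fa` (8 syllables):
  Weights: 1 stut L, 2 ra: H, 3 ni: H, 4 fi L, 5 do L, 6 fre L, 7 mo L, 8 fa L.
  Heavy syllables in the domain: 2, 3. The leftmost is syllable 2 (ra:).
  → primary stress on syllable 2.

no: stays on 2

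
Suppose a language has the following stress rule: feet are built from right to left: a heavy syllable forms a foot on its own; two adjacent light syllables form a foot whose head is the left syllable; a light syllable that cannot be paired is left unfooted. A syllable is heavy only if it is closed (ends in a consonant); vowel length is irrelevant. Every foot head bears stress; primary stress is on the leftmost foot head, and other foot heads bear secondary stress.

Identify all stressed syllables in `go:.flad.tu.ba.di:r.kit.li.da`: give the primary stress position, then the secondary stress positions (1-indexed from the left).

primary 2, secondary 3, 5, 6, 7

Weights: 1 go: L, 2 flad H, 3 tu L, 4 ba L, 5 di:r H, 6 kit H, 7 li L, 8 da L.
Parse right to left (heavy = foot alone; LL = one foot; stranded L unfooted): go: (ˈflad) (ˈtu.ba) (ˈdi:r) (ˈkit) (ˈli.da).
Foot heads: 2, 3, 5, 6, 7.
Primary stress on the leftmost head = syllable 2.
Secondary stress on 3, 5, 6, 7: go:.ˈflad.ˌtu.ba.ˌdi:r.ˌkit.ˌli.da.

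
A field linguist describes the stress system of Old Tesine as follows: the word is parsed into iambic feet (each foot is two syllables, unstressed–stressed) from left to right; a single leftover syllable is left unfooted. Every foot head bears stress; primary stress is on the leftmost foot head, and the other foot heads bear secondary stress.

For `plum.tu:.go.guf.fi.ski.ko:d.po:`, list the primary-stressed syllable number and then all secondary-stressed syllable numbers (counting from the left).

primary 2, secondary 4, 6, 8

Parse left to right into iambic (σˈσ) feet: (plum.ˈtu:) (go.ˈguf) (fi.ˈski) (ko:d.ˈpo:).
Foot heads (stressed positions): 2, 4, 6, 8.
End Rule Leftmost: primary stress on the leftmost head = syllable 2.
Secondary stress on 4, 6, 8: plum.ˈtu:.go.ˌguf.fi.ˌski.ko:d.ˌpo:.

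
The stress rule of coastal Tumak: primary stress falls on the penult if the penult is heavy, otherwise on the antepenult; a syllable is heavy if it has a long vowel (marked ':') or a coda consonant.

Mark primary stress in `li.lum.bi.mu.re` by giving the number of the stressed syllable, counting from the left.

3

Weights: 3 bi L, 4 mu L, 5 re L.
The penult (syllable 4, mu) is light, so stress falls on the antepenult (syllable 3, bi).
Primary stress: syllable 3 → li.lum.ˈbi.mu.re.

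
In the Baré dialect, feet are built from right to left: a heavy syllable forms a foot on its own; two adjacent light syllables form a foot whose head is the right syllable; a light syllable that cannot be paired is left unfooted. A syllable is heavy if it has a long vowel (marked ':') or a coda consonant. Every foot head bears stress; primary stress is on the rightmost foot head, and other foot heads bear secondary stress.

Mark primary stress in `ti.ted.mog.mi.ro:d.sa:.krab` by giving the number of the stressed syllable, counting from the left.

Weights: 1 ti L, 2 ted H, 3 mog H, 4 mi L, 5 ro:d H, 6 sa: H, 7 krab H.
Parse right to left (heavy = foot alone; LL = one foot; stranded L unfooted): ti (ˈted) (ˈmog) mi (ˈro:d) (ˈsa:) (ˈkrab).
Foot heads: 2, 3, 5, 6, 7.
Primary stress on the rightmost head = syllable 7.
Primary stress: syllable 7 → ti.ted.mog.mi.ro:d.sa:.ˈkrab.

7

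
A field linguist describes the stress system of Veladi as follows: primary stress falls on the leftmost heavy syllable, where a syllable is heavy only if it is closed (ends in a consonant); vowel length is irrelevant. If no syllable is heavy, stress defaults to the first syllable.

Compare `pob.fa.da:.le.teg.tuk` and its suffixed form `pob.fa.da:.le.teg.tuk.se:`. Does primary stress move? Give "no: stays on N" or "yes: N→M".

no: stays on 1

Base `pob.fa.da:.le.teg.tuk` (6 syllables):
  Weights: 1 pob H, 2 fa L, 3 da: L, 4 le L, 5 teg H, 6 tuk H.
  Heavy syllables in the domain: 1, 5, 6. The leftmost is syllable 1 (pob).
  → primary stress on syllable 1.
Suffixed `pob.fa.da:.le.teg.tuk.se:` (7 syllables):
  Weights: 1 pob H, 2 fa L, 3 da: L, 4 le L, 5 teg H, 6 tuk H, 7 se: L.
  Heavy syllables in the domain: 1, 5, 6. The leftmost is syllable 1 (pob).
  → primary stress on syllable 1.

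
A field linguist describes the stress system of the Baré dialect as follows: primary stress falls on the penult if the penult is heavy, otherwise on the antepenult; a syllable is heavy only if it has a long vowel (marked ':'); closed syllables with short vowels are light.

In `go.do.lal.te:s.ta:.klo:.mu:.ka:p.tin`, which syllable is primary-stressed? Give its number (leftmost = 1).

Weights: 7 mu: H, 8 ka:p H, 9 tin L.
The penult (syllable 8, ka:p) is heavy, so it takes stress.
Primary stress: syllable 8 → go.do.lal.te:s.ta:.klo:.mu:.ˈka:p.tin.

8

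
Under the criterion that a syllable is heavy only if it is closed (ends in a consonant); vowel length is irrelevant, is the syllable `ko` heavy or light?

light

`ko`: short vowel, open (no coda). Open (no coda) → light.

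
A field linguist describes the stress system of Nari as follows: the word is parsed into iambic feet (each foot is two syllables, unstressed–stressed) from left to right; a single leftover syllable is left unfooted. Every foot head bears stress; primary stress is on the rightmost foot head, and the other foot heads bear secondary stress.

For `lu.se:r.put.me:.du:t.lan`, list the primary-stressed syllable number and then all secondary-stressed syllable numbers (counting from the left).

Parse left to right into iambic (σˈσ) feet: (lu.ˈse:r) (put.ˈme:) (du:t.ˈlan).
Foot heads (stressed positions): 2, 4, 6.
End Rule Rightmost: primary stress on the rightmost head = syllable 6.
Secondary stress on 2, 4: lu.ˌse:r.put.ˌme:.du:t.ˈlan.

primary 6, secondary 2, 4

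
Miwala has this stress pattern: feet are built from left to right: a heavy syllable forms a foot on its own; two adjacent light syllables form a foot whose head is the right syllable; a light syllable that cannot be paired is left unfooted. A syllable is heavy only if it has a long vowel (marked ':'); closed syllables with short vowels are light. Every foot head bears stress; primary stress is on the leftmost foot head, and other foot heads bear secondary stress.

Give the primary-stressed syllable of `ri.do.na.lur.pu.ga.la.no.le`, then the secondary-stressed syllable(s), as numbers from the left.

primary 2, secondary 4, 6, 8

Weights: 1 ri L, 2 do L, 3 na L, 4 lur L, 5 pu L, 6 ga L, 7 la L, 8 no L, 9 le L.
Parse left to right (heavy = foot alone; LL = one foot; stranded L unfooted): (ri.ˈdo) (na.ˈlur) (pu.ˈga) (la.ˈno) le.
Foot heads: 2, 4, 6, 8.
Primary stress on the leftmost head = syllable 2.
Secondary stress on 4, 6, 8: ri.ˈdo.na.ˌlur.pu.ˌga.la.ˌno.le.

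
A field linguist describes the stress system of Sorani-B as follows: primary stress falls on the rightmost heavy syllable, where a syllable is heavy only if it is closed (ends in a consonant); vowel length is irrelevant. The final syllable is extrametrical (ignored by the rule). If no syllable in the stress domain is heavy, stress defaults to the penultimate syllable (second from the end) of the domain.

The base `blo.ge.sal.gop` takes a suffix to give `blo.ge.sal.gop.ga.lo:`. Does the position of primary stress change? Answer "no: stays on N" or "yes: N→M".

Base `blo.ge.sal.gop` (4 syllables):
  The final syllable (4, gop) is extrametrical; the stress domain is syllables 1–3.
  Weights: 1 blo L, 2 ge L, 3 sal H.
  Heavy syllables in the domain: 3. The rightmost is syllable 3 (sal).
  → primary stress on syllable 3.
Suffixed `blo.ge.sal.gop.ga.lo:` (6 syllables):
  The final syllable (6, lo:) is extrametrical; the stress domain is syllables 1–5.
  Weights: 1 blo L, 2 ge L, 3 sal H, 4 gop H, 5 ga L.
  Heavy syllables in the domain: 3, 4. The rightmost is syllable 4 (gop).
  → primary stress on syllable 4.

yes: 3→4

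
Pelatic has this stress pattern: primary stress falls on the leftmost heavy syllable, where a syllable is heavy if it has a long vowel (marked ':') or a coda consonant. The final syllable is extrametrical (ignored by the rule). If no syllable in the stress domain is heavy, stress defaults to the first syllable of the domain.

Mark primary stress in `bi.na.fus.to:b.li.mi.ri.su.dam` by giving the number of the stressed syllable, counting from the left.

3

The final syllable (9, dam) is extrametrical; the stress domain is syllables 1–8.
Weights: 1 bi L, 2 na L, 3 fus H, 4 to:b H, 5 li L, 6 mi L, 7 ri L, 8 su L.
Heavy syllables in the domain: 3, 4. The leftmost is syllable 3 (fus).
Primary stress: syllable 3 → bi.na.ˈfus.to:b.li.mi.ri.su.dam.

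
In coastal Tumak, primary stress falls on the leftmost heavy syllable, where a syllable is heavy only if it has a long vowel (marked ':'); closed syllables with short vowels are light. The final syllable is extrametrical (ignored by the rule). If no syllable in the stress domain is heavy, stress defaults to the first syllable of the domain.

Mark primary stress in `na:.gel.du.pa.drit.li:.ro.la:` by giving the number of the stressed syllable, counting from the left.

1

The final syllable (8, la:) is extrametrical; the stress domain is syllables 1–7.
Weights: 1 na: H, 2 gel L, 3 du L, 4 pa L, 5 drit L, 6 li: H, 7 ro L.
Heavy syllables in the domain: 1, 6. The leftmost is syllable 1 (na:).
Primary stress: syllable 1 → ˈna:.gel.du.pa.drit.li:.ro.la:.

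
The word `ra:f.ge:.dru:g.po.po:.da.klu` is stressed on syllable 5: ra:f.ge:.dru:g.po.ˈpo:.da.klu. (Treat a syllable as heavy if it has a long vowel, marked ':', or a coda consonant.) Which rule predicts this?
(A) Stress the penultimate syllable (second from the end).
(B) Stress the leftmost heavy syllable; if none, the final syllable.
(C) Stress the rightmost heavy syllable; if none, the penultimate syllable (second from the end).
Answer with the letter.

C

Rule A → syllable 6 (observed: 5).
Rule B → syllable 1 (observed: 5).
Rule C → syllable 5 ✓.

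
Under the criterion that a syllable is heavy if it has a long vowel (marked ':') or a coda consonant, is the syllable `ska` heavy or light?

`ska`: short vowel, open (no coda). Short vowel, open → light.

light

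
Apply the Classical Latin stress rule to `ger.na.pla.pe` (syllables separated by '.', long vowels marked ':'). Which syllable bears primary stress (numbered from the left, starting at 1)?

Classical Latin: stress the penult if heavy (long vowel or closed), else the antepenult.
Weights: 2 na L, 3 pla L, 4 pe L.
The penult (syllable 3, pla) is light, so stress falls on the antepenult (syllable 2, na).
Stress on syllable 2: ger.ˈna.pla.pe.

2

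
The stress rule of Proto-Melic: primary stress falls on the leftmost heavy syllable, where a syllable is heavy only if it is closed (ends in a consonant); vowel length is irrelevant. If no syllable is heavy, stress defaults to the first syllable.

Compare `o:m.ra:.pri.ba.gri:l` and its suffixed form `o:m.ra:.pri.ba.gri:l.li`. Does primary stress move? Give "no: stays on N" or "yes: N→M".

no: stays on 1

Base `o:m.ra:.pri.ba.gri:l` (5 syllables):
  Weights: 1 o:m H, 2 ra: L, 3 pri L, 4 ba L, 5 gri:l H.
  Heavy syllables in the domain: 1, 5. The leftmost is syllable 1 (o:m).
  → primary stress on syllable 1.
Suffixed `o:m.ra:.pri.ba.gri:l.li` (6 syllables):
  Weights: 1 o:m H, 2 ra: L, 3 pri L, 4 ba L, 5 gri:l H, 6 li L.
  Heavy syllables in the domain: 1, 5. The leftmost is syllable 1 (o:m).
  → primary stress on syllable 1.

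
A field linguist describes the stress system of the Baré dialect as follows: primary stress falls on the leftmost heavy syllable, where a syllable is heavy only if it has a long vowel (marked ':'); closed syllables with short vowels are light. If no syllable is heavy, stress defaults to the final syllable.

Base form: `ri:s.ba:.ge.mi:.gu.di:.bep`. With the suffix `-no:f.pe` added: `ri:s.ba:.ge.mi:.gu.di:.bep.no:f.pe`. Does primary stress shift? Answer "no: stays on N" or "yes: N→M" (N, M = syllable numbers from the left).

Base `ri:s.ba:.ge.mi:.gu.di:.bep` (7 syllables):
  Weights: 1 ri:s H, 2 ba: H, 3 ge L, 4 mi: H, 5 gu L, 6 di: H, 7 bep L.
  Heavy syllables in the domain: 1, 2, 4, 6. The leftmost is syllable 1 (ri:s).
  → primary stress on syllable 1.
Suffixed `ri:s.ba:.ge.mi:.gu.di:.bep.no:f.pe` (9 syllables):
  Weights: 1 ri:s H, 2 ba: H, 3 ge L, 4 mi: H, 5 gu L, 6 di: H, 7 bep L, 8 no:f H, 9 pe L.
  Heavy syllables in the domain: 1, 2, 4, 6, 8. The leftmost is syllable 1 (ri:s).
  → primary stress on syllable 1.

no: stays on 1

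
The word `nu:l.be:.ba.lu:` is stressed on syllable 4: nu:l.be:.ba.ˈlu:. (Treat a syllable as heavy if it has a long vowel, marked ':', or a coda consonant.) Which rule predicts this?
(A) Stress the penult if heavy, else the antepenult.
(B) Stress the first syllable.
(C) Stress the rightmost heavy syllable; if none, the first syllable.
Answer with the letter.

C

Rule A → syllable 2 (observed: 4).
Rule B → syllable 1 (observed: 4).
Rule C → syllable 4 ✓.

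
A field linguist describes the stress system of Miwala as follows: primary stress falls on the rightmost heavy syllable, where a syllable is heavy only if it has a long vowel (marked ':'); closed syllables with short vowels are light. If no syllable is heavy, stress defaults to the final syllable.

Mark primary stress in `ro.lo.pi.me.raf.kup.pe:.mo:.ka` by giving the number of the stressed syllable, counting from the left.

8

Weights: 1 ro L, 2 lo L, 3 pi L, 4 me L, 5 raf L, 6 kup L, 7 pe: H, 8 mo: H, 9 ka L.
Heavy syllables in the domain: 7, 8. The rightmost is syllable 8 (mo:).
Primary stress: syllable 8 → ro.lo.pi.me.raf.kup.pe:.ˈmo:.ka.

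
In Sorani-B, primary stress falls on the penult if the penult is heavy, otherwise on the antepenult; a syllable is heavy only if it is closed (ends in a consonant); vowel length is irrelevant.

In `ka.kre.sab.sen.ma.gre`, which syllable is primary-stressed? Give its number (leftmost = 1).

Weights: 4 sen H, 5 ma L, 6 gre L.
The penult (syllable 5, ma) is light, so stress falls on the antepenult (syllable 4, sen).
Primary stress: syllable 4 → ka.kre.sab.ˈsen.ma.gre.

4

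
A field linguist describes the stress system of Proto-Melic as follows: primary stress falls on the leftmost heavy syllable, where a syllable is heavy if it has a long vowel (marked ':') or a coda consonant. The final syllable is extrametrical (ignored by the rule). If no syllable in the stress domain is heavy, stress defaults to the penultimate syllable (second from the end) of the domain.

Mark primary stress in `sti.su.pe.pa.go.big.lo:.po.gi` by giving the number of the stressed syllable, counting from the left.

The final syllable (9, gi) is extrametrical; the stress domain is syllables 1–8.
Weights: 1 sti L, 2 su L, 3 pe L, 4 pa L, 5 go L, 6 big H, 7 lo: H, 8 po L.
Heavy syllables in the domain: 6, 7. The leftmost is syllable 6 (big).
Primary stress: syllable 6 → sti.su.pe.pa.go.ˈbig.lo:.po.gi.

6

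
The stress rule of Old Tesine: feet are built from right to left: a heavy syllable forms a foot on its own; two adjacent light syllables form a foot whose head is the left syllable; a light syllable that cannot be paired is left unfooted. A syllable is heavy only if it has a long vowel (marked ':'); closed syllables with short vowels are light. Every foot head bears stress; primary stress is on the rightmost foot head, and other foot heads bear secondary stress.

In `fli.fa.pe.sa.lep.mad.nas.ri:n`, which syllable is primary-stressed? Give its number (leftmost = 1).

8

Weights: 1 fli L, 2 fa L, 3 pe L, 4 sa L, 5 lep L, 6 mad L, 7 nas L, 8 ri:n H.
Parse right to left (heavy = foot alone; LL = one foot; stranded L unfooted): fli (ˈfa.pe) (ˈsa.lep) (ˈmad.nas) (ˈri:n).
Foot heads: 2, 4, 6, 8.
Primary stress on the rightmost head = syllable 8.
Primary stress: syllable 8 → fli.fa.pe.sa.lep.mad.nas.ˈri:n.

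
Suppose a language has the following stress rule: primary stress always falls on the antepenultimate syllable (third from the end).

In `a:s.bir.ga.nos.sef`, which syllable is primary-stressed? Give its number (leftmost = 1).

3

The word has 5 syllables; the antepenultimate syllable (third from the end) is syllable 3 (ga).
Primary stress: syllable 3 → a:s.bir.ˈga.nos.sef.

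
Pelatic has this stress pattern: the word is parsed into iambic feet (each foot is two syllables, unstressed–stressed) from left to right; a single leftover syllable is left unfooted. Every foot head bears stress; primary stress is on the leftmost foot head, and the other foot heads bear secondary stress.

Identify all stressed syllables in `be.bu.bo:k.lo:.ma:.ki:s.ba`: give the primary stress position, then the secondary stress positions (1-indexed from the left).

Parse left to right into iambic (σˈσ) feet: (be.ˈbu) (bo:k.ˈlo:) (ma:.ˈki:s) ba. Syllable 7 is left unfooted.
Foot heads (stressed positions): 2, 4, 6.
End Rule Leftmost: primary stress on the leftmost head = syllable 2.
Secondary stress on 4, 6: be.ˈbu.bo:k.ˌlo:.ma:.ˌki:s.ba.

primary 2, secondary 4, 6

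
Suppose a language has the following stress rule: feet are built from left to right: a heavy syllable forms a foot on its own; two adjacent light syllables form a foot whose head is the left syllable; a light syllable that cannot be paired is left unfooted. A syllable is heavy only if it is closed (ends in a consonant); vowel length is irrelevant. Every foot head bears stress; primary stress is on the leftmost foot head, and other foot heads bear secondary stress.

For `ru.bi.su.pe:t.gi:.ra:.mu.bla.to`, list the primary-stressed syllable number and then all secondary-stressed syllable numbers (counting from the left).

Weights: 1 ru L, 2 bi L, 3 su L, 4 pe:t H, 5 gi: L, 6 ra: L, 7 mu L, 8 bla L, 9 to L.
Parse left to right (heavy = foot alone; LL = one foot; stranded L unfooted): (ˈru.bi) su (ˈpe:t) (ˈgi:.ra:) (ˈmu.bla) to.
Foot heads: 1, 4, 5, 7.
Primary stress on the leftmost head = syllable 1.
Secondary stress on 4, 5, 7: ˈru.bi.su.ˌpe:t.ˌgi:.ra:.ˌmu.bla.to.

primary 1, secondary 4, 5, 7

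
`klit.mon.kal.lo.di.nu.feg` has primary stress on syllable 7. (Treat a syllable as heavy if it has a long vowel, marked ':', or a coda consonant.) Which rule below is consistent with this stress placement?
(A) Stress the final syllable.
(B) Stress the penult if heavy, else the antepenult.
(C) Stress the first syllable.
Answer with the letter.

A

Rule A → syllable 7 ✓.
Rule B → syllable 5 (observed: 7).
Rule C → syllable 1 (observed: 7).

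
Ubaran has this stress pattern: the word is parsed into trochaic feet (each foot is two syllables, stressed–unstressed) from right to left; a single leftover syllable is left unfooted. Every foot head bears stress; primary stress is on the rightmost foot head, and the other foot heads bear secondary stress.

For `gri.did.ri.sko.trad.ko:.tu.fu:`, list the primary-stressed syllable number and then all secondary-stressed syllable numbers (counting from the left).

primary 7, secondary 1, 3, 5

Parse right to left into trochaic (ˈσσ) feet: (ˈgri.did) (ˈri.sko) (ˈtrad.ko:) (ˈtu.fu:).
Foot heads (stressed positions): 1, 3, 5, 7.
End Rule Rightmost: primary stress on the rightmost head = syllable 7.
Secondary stress on 1, 3, 5: ˌgri.did.ˌri.sko.ˌtrad.ko:.ˈtu.fu:.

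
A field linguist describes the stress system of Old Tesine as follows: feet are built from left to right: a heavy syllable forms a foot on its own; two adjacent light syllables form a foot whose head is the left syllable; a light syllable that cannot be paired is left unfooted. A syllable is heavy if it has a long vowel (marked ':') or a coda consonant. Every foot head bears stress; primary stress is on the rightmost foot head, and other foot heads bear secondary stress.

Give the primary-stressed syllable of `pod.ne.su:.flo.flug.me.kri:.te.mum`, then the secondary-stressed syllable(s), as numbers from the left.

primary 9, secondary 1, 3, 5, 7

Weights: 1 pod H, 2 ne L, 3 su: H, 4 flo L, 5 flug H, 6 me L, 7 kri: H, 8 te L, 9 mum H.
Parse left to right (heavy = foot alone; LL = one foot; stranded L unfooted): (ˈpod) ne (ˈsu:) flo (ˈflug) me (ˈkri:) te (ˈmum).
Foot heads: 1, 3, 5, 7, 9.
Primary stress on the rightmost head = syllable 9.
Secondary stress on 1, 3, 5, 7: ˌpod.ne.ˌsu:.flo.ˌflug.me.ˌkri:.te.ˈmum.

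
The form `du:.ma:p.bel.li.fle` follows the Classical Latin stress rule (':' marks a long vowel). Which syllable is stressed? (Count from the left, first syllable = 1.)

3

Classical Latin: stress the penult if heavy (long vowel or closed), else the antepenult.
Weights: 3 bel H, 4 li L, 5 fle L.
The penult (syllable 4, li) is light, so stress falls on the antepenult (syllable 3, bel).
Stress on syllable 3: du:.ma:p.ˈbel.li.fle.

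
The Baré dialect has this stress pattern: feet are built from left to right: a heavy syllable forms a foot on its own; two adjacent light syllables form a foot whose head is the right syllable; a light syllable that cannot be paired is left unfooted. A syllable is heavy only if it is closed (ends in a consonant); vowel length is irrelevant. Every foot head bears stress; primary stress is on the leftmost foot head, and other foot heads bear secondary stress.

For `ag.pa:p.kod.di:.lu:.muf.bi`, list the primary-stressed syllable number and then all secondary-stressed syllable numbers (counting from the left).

primary 1, secondary 2, 3, 5, 6

Weights: 1 ag H, 2 pa:p H, 3 kod H, 4 di: L, 5 lu: L, 6 muf H, 7 bi L.
Parse left to right (heavy = foot alone; LL = one foot; stranded L unfooted): (ˈag) (ˈpa:p) (ˈkod) (di:.ˈlu:) (ˈmuf) bi.
Foot heads: 1, 2, 3, 5, 6.
Primary stress on the leftmost head = syllable 1.
Secondary stress on 2, 3, 5, 6: ˈag.ˌpa:p.ˌkod.di:.ˌlu:.ˌmuf.bi.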